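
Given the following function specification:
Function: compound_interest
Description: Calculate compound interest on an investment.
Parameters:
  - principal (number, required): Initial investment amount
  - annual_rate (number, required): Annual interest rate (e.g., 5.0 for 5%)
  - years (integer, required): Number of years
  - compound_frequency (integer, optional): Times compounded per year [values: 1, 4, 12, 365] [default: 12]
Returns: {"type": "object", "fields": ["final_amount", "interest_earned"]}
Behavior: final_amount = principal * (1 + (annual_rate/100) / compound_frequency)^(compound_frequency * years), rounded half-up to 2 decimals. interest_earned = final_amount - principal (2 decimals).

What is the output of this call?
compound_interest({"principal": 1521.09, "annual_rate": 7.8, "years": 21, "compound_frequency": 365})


rate per period = 7.8/100/365 = 0.00021369863 (keep full precision); periods = 365 * 21 = 7665
(1 + 0.00021369863)^7665 = 5.14396923
final_amount = 1521.09 * 5.14396923 = 7824.44016 -> 7824.44
interest_earned = 7824.44 - 1521.09 = 6303.35
Output:
{"final_amount": 7824.44, "interest_earned": 6303.35}


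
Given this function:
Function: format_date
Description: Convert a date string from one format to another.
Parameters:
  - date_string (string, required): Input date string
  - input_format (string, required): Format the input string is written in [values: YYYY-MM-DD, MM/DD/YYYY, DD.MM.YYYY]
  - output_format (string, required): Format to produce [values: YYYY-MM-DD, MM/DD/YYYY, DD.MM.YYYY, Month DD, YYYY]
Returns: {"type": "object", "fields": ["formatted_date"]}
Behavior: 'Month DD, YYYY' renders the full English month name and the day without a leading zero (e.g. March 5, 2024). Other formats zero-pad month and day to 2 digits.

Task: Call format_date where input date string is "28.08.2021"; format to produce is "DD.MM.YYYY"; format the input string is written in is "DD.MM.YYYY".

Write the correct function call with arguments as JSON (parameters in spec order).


Mapping each described value to its parameter name:
  'Input date string' -> date_string = "28.08.2021"
  'Format to produce' -> output_format = "DD.MM.YYYY"
  'Format the input string is written in' -> input_format = "DD.MM.YYYY"
format_date({"date_string": "28.08.2021", "input_format": "DD.MM.YYYY", "output_format": "DD.MM.YYYY"})


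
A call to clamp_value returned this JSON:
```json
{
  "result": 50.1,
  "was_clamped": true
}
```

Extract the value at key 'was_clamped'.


true


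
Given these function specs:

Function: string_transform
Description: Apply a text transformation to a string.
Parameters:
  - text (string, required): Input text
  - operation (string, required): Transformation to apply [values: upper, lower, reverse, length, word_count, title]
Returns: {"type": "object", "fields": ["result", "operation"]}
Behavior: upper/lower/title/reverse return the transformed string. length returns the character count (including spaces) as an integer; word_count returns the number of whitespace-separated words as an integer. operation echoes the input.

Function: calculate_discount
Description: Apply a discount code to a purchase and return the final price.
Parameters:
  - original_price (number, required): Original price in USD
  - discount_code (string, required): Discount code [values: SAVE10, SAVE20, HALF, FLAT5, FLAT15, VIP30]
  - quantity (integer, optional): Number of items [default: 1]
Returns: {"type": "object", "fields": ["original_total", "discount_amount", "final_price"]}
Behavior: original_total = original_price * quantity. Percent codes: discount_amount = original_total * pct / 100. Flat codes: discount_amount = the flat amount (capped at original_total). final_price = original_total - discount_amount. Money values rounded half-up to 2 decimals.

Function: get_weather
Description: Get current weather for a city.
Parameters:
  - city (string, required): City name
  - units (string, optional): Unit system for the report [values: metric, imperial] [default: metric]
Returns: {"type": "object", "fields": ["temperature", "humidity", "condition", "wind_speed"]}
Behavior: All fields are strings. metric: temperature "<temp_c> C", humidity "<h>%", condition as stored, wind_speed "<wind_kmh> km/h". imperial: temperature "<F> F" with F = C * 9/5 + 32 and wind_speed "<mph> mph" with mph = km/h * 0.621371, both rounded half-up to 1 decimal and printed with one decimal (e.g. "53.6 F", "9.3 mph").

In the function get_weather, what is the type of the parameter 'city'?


The get_weather spec declares:
  - city (string, required): City name
Type:
string


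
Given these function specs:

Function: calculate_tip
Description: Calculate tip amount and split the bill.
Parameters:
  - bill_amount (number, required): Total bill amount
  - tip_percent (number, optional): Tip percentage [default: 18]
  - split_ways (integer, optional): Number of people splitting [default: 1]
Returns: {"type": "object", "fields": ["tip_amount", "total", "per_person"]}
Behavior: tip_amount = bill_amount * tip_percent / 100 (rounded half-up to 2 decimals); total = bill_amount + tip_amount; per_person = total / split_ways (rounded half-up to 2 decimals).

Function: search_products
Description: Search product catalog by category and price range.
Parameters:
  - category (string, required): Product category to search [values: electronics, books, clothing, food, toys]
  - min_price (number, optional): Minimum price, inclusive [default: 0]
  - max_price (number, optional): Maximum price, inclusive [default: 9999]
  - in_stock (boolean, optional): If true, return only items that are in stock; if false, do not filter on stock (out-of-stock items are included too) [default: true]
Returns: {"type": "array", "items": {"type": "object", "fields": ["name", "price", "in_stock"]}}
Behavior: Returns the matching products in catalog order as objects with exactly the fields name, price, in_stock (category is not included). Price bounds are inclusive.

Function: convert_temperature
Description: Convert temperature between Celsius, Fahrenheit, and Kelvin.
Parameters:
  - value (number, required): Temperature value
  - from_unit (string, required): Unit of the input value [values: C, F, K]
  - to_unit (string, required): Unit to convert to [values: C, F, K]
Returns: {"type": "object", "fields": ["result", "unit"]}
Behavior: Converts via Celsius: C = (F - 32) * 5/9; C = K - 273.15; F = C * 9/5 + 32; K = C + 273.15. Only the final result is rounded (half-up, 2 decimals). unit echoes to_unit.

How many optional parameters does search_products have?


Parameters of search_products: category (required), min_price (optional), max_price (optional), in_stock (optional)
Optional count:
3


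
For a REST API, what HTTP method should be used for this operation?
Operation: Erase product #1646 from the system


GET = read, POST = create, PUT = update/replace, DELETE = remove
This operation is a removal.
DELETE


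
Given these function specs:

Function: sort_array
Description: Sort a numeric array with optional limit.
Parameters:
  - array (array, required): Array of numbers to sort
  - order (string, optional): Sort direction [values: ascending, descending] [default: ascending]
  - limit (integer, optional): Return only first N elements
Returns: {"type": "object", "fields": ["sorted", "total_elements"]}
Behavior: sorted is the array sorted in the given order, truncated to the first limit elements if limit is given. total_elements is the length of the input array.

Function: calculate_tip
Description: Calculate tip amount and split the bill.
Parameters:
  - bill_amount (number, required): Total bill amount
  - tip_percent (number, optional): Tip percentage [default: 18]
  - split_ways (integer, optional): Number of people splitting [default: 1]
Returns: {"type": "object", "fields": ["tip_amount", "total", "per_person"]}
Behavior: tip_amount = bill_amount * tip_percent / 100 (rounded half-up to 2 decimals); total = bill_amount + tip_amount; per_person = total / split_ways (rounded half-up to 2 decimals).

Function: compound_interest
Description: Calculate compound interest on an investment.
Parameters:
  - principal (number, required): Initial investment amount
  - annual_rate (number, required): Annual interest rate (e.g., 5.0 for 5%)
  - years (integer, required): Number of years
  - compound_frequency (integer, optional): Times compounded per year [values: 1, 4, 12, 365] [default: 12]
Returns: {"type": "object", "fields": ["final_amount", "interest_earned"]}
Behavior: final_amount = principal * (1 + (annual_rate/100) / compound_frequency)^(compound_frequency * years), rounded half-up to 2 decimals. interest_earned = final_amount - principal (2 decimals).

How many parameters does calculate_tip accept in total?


Parameters of calculate_tip: bill_amount (required), tip_percent (optional), split_ways (optional)
Total:
3


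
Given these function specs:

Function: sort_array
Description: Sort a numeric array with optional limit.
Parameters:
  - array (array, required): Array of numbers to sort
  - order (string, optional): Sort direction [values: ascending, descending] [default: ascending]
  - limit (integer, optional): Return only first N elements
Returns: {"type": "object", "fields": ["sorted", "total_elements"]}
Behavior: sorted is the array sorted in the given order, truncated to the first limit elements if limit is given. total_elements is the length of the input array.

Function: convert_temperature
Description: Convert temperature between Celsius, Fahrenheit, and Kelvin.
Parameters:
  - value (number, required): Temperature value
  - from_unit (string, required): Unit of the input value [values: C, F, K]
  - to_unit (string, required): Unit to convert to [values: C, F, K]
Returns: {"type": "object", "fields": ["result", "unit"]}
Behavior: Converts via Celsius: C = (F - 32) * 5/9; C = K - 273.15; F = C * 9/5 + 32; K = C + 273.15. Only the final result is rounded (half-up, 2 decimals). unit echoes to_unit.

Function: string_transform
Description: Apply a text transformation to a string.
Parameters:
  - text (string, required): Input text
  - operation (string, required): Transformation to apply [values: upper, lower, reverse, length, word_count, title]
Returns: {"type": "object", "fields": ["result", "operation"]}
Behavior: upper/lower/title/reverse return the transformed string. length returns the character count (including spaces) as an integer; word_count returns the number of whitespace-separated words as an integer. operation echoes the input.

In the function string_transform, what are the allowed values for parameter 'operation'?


The string_transform spec declares:
  - operation (string, required): Transformation to apply [values: upper, lower, reverse, length, word_count, title]
Allowed values:
upper, lower, reverse, length, word_count, title


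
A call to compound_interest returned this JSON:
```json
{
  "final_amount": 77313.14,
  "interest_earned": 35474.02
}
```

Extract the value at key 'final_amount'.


77313.14


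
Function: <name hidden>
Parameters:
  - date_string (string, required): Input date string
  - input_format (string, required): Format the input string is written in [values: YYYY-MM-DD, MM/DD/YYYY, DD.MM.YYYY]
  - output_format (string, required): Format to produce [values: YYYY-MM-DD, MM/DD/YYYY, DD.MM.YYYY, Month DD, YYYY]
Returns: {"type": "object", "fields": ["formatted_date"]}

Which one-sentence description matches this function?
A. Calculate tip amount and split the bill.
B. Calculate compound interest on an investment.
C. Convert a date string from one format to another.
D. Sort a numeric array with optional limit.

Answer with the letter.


Parameters date_string, input_format, output_format and return ["formatted_date"] fit: Convert a date string from one format to another.
C


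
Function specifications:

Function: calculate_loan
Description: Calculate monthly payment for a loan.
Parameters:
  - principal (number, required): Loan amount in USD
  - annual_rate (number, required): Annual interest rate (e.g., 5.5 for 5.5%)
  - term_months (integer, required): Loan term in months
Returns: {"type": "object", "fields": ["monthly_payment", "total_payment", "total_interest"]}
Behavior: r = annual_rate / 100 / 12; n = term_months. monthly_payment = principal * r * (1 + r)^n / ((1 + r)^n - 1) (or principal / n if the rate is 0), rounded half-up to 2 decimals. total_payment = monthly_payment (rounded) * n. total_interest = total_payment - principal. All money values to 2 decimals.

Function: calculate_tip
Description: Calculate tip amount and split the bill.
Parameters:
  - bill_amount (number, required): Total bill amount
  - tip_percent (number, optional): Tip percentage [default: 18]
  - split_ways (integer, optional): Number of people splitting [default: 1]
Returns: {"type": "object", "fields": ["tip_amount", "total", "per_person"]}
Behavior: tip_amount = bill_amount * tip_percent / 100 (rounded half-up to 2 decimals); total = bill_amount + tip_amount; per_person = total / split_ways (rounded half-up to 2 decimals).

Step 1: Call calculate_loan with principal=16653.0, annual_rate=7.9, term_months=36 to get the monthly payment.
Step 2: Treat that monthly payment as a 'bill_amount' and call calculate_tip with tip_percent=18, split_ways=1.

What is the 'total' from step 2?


Step 1: calculate_loan(principal=16653.0, annual_rate=7.9, term_months=36)
  r = 7.9 / 100 / 12 = 0.006583333333 (keep full precision)
  (1 + r)^36 = 1.26645706
  monthly_payment = 16653.0 * 0.006583333333 * 1.26645706 / (1.26645706 - 1) = 521.0766 -> 521.08
  total_payment = 521.08 * 36 = 18758.88
  total_interest = 18758.88 - 16653.00 = 2105.88
  -> monthly_payment = 521.08
Step 2: calculate_tip(bill_amount=521.08, tip_percent=18, split_ways=1)
  tip_amount = 521.08 * 18/100 = 93.7944 -> 93.79
  total = 521.08 + 93.79 = 614.87
  per_person = 614.87 / 1 = 614.87 -> 614.87
  -> total = 614.87
$614.87


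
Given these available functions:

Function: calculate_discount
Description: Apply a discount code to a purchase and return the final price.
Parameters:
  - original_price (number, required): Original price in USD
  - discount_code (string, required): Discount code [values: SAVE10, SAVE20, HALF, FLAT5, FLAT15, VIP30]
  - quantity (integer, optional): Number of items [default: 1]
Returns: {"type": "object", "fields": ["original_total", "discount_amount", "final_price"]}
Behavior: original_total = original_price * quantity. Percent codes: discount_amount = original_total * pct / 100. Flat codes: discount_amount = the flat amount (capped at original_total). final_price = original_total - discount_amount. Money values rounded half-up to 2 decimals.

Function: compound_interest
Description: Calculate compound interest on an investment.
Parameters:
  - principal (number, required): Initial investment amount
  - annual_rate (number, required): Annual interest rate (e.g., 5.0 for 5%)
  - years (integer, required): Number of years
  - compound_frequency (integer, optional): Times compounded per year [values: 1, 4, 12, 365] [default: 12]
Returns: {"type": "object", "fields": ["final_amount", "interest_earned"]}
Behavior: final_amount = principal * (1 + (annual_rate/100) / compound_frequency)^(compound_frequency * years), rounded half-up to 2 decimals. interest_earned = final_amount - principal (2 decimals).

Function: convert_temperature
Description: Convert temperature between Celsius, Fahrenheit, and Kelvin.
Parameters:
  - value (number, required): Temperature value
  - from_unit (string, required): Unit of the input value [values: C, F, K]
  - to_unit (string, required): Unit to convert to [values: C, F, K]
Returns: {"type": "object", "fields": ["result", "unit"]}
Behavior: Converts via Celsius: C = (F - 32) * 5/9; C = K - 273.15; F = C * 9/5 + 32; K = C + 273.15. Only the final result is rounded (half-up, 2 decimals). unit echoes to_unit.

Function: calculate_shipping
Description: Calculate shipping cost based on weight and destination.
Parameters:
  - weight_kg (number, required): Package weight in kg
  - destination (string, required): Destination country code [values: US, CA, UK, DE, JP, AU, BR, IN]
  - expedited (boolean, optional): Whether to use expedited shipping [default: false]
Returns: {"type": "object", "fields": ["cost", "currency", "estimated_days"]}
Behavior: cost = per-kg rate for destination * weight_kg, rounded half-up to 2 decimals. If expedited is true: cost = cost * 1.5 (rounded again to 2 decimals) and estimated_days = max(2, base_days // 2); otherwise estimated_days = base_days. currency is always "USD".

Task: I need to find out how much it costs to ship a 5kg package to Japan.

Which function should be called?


The task needs a function whose description is: Calculate shipping cost based on weight and destination.
calculate_shipping


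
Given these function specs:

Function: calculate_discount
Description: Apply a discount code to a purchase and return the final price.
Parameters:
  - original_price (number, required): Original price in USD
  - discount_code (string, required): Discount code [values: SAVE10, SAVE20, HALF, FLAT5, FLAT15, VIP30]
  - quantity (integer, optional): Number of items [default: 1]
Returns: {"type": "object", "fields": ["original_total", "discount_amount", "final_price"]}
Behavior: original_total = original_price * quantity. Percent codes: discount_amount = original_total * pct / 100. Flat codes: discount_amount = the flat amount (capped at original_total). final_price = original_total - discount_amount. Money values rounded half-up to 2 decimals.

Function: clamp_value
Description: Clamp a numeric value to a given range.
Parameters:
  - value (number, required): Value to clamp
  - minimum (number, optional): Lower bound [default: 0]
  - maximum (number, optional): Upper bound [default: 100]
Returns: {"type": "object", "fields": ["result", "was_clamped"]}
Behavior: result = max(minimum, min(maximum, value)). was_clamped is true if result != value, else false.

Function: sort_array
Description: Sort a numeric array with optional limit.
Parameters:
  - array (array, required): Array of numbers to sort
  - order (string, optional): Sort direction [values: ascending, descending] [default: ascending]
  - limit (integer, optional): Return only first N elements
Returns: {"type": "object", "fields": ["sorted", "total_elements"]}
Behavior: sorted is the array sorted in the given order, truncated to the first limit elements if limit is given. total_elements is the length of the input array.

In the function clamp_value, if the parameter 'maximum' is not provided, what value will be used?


The clamp_value spec declares:
  - maximum (number, optional): Upper bound [default: 100]
Default:
100


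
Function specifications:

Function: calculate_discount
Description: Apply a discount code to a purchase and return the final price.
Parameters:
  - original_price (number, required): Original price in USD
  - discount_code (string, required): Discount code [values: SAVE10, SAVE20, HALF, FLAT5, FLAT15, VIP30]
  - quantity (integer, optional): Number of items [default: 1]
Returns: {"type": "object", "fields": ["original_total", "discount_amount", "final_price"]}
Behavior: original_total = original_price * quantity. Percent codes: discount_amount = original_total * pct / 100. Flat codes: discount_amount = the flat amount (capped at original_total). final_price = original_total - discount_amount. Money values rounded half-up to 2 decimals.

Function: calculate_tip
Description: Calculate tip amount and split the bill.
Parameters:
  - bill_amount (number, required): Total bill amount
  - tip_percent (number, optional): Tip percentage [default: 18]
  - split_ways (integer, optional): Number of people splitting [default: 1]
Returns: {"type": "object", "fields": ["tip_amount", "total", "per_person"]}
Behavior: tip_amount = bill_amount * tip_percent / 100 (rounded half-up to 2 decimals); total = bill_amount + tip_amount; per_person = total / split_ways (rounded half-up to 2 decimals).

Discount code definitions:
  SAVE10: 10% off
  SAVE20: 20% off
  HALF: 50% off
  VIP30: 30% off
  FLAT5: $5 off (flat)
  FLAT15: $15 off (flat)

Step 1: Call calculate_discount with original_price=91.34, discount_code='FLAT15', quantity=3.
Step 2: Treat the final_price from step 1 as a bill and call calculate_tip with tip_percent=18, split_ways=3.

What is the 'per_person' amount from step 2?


Step 1: calculate_discount(original_price=91.34, discount_code=FLAT15, quantity=3)
  original_total = 91.34 * 3 = 274.02
  FLAT15 = $15 flat: discount_amount = min(15.00, 274.02) = 15.00
  final_price = 274.02 - 15.00 = 259.02
  -> final_price = 259.02
Step 2: calculate_tip(bill_amount=259.02, tip_percent=18, split_ways=3)
  tip_amount = 259.02 * 18/100 = 46.6236 -> 46.62
  total = 259.02 + 46.62 = 305.64
  per_person = 305.64 / 3 = 101.88 -> 101.88
  -> per_person = 101.88
$101.88


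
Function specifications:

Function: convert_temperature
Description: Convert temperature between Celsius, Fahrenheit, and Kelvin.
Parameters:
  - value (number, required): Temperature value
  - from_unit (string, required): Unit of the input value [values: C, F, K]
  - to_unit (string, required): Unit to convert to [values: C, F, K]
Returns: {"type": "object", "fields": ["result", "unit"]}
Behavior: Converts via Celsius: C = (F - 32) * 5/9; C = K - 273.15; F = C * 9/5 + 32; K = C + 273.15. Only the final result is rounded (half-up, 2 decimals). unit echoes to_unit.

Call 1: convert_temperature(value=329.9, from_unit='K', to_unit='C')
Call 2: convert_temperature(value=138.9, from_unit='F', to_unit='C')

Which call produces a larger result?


Call 1:
  To C: 329.9 - 273.15 = 56.75
  Target is C: 56.75
  Round to 2 decimals: 56.75
  -> 56.75 C
Call 2:
  To C: (138.9 - 32) * 5/9 = 59.388889
  Target is C: 59.388889
  Round to 2 decimals: 59.39
  -> 59.39 C
Call 2 (59.39 C)


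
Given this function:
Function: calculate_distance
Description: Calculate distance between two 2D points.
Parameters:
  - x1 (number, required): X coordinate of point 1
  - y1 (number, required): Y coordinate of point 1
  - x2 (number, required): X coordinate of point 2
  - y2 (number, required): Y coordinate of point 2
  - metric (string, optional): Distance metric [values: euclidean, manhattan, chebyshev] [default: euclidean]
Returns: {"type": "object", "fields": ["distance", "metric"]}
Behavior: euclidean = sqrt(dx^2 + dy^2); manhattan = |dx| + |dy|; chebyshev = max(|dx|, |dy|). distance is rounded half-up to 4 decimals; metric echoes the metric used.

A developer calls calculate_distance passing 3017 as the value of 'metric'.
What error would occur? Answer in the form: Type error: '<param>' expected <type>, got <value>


Spec: 'metric' is declared as string; 3017 is an integer.
Type error: 'metric' expected string, got 3017


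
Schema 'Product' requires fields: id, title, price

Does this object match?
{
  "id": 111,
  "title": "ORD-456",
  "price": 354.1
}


Checking required fields... All present.
Valid - all required fields present


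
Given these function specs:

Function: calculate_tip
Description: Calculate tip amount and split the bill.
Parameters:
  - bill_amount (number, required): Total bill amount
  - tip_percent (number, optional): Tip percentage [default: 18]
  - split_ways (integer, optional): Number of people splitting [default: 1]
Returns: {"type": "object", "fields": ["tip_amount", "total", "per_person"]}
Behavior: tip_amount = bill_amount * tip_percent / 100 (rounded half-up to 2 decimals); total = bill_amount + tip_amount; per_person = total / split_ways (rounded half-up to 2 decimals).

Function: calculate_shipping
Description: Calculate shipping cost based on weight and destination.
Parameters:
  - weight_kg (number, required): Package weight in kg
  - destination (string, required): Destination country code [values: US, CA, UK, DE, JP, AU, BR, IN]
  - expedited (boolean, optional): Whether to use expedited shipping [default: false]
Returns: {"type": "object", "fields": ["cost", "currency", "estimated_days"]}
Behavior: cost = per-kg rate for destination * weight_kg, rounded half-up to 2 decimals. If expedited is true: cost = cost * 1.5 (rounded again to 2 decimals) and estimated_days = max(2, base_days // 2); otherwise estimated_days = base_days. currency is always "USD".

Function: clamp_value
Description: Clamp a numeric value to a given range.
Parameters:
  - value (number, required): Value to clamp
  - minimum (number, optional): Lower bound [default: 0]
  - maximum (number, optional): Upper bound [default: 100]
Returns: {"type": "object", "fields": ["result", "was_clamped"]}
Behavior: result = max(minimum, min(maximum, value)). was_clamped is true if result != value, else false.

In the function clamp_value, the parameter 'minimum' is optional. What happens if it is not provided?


The clamp_value spec declares:
  - minimum (number, optional): Lower bound [default: 0]
It defaults to 0


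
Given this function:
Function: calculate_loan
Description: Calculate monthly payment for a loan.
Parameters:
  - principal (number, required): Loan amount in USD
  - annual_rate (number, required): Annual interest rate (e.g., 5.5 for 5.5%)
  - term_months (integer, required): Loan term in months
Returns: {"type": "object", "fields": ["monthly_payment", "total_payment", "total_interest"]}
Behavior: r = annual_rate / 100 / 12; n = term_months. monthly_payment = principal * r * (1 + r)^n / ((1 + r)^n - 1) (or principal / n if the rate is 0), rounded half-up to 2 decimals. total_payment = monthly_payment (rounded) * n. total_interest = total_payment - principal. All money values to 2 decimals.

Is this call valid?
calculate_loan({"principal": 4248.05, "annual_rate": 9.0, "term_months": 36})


Checking all required parameters present and types match... All valid.
Valid


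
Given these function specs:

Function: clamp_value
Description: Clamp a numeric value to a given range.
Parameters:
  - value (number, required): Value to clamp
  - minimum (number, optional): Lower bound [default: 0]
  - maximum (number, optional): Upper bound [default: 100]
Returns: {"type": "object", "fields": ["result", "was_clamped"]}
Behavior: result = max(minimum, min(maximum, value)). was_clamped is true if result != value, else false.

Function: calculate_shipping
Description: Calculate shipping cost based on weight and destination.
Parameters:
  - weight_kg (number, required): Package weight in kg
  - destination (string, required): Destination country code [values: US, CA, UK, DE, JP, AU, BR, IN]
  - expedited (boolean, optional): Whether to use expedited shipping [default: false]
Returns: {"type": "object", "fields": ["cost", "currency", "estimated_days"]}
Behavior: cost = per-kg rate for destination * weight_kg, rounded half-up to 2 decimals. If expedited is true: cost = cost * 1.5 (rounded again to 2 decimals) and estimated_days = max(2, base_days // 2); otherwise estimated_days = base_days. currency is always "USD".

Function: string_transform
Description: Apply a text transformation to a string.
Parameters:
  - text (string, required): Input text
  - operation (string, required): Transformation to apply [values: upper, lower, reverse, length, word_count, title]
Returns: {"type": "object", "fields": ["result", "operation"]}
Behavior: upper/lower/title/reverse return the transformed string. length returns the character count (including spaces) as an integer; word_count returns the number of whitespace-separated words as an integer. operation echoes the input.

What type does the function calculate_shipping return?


The calculate_shipping spec declares Returns: {"type": "object", "fields": ["cost", "currency", "estimated_days"]}
Type:
object


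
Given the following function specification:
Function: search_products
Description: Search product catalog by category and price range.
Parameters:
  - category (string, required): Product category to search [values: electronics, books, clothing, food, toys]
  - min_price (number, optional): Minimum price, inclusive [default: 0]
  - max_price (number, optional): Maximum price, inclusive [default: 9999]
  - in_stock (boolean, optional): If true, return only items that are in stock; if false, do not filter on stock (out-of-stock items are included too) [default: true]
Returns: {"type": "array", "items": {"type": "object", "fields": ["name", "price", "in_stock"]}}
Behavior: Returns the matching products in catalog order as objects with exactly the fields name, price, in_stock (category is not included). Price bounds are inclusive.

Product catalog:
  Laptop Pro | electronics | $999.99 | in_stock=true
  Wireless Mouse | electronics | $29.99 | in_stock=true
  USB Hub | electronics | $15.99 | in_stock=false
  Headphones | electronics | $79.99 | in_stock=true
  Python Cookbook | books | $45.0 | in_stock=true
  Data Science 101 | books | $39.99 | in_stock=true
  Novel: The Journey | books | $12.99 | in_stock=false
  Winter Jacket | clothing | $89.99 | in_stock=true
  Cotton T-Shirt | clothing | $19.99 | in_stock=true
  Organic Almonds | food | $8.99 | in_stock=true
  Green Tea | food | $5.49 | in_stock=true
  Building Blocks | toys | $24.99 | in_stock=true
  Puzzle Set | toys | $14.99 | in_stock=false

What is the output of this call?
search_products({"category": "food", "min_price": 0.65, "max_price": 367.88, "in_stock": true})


Filter: category=food, 0.65 <= price <= 367.88, in-stock only
  Organic Almonds ($8.99): keep
  Green Tea ($5.49): keep
Output:
[{"name": "Organic Almonds", "price": 8.99, "in_stock": true}, {"name": "Green Tea", "price": 5.49, "in_stock": true}]


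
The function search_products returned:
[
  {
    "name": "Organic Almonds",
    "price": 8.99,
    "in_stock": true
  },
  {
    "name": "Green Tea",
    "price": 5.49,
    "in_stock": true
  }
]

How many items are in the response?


Items: Organic Almonds, Green Tea
2


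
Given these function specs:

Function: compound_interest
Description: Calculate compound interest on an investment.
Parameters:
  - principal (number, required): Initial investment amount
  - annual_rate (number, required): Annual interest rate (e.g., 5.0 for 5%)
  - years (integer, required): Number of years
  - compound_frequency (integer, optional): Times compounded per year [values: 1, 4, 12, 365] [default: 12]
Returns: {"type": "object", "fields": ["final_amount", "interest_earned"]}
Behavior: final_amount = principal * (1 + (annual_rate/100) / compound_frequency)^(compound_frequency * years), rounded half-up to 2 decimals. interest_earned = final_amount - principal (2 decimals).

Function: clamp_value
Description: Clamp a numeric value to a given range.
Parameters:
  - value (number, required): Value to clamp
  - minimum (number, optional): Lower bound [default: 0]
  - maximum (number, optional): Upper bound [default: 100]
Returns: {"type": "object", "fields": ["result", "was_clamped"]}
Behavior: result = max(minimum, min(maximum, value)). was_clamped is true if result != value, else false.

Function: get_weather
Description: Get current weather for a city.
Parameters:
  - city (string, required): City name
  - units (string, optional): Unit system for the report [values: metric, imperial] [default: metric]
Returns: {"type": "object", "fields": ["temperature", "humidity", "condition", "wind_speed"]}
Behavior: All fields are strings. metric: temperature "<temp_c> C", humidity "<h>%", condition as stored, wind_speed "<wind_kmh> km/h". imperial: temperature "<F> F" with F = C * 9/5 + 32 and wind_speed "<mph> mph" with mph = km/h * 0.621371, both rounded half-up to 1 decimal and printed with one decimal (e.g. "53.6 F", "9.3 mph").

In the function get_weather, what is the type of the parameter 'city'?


The get_weather spec declares:
  - city (string, required): City name
Type:
string


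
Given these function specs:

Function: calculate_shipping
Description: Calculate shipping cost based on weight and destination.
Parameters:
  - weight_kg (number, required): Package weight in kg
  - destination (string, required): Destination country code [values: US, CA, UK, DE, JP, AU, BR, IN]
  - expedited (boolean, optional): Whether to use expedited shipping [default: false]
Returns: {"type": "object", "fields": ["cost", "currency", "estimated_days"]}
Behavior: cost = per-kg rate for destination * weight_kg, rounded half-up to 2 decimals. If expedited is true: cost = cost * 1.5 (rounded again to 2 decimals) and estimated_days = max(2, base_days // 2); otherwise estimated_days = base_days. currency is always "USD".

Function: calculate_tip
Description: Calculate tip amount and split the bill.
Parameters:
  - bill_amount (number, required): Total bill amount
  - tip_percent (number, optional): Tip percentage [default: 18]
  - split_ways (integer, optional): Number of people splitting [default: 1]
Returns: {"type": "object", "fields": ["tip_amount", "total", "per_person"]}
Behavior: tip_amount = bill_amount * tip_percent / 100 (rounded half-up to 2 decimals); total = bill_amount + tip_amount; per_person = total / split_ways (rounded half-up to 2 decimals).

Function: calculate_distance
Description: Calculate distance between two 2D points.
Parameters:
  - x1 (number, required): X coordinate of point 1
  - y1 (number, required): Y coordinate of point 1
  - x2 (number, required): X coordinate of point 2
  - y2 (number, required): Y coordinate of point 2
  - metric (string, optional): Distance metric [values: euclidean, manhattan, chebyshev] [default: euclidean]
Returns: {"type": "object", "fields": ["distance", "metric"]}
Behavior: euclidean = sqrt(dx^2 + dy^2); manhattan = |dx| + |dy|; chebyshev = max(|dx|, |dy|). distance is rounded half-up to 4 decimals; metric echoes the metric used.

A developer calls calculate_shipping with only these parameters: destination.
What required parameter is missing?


Required parameters: weight_kg, destination
Provided: destination
Missing: weight_kg
weight_kg


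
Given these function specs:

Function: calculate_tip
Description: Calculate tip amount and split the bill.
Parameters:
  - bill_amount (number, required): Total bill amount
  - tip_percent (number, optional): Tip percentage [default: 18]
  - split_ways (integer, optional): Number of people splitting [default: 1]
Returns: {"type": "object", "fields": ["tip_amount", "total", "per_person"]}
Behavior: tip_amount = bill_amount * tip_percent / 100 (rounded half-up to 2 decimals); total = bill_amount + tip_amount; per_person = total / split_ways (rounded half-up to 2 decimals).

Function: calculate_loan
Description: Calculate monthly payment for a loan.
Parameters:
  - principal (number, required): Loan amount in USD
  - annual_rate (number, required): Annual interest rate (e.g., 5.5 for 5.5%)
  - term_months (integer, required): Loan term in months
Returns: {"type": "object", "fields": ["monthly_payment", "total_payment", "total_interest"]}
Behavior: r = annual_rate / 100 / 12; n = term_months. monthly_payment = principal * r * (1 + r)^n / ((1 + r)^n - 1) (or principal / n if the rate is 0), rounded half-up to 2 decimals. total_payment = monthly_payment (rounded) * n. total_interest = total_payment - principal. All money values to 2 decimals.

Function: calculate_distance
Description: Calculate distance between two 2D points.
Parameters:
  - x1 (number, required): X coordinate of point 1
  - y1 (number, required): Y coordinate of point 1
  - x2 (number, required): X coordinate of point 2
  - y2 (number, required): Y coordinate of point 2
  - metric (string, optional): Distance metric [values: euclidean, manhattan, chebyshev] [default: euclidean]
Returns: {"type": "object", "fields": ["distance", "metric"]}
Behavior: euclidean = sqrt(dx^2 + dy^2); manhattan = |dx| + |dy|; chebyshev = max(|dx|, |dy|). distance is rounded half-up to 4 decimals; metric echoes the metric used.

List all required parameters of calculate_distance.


Parameters of calculate_distance and their required/optional flag:
  x1: required
  y1: required
  x2: required
  y2: required
  metric: optional
x1, x2, y1, y2


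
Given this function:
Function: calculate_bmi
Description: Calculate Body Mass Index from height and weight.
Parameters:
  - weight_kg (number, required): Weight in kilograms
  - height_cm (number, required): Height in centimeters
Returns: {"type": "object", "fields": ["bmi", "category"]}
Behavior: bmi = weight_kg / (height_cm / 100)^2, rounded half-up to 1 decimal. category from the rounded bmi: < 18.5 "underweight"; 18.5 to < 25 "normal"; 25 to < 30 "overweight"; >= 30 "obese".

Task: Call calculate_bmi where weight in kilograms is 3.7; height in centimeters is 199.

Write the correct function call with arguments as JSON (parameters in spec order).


Mapping each described value to its parameter name:
  'Weight in kilograms' -> weight_kg = 3.7
  'Height in centimeters' -> height_cm = 199
calculate_bmi({"weight_kg": 3.7, "height_cm": 199})


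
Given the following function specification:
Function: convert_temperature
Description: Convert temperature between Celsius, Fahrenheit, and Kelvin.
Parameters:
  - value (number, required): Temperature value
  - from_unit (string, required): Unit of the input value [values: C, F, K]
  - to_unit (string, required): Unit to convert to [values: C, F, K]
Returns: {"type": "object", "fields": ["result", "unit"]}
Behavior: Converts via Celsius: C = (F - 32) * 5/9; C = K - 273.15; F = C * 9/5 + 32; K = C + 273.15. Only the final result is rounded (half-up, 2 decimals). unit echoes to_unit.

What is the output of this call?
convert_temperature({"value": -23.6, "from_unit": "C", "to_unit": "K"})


Input already in C: -23.6
To K: -23.6 + 273.15 = 249.55
Round to 2 decimals: 249.55
Output:
{"result": 249.55, "unit": "K"}


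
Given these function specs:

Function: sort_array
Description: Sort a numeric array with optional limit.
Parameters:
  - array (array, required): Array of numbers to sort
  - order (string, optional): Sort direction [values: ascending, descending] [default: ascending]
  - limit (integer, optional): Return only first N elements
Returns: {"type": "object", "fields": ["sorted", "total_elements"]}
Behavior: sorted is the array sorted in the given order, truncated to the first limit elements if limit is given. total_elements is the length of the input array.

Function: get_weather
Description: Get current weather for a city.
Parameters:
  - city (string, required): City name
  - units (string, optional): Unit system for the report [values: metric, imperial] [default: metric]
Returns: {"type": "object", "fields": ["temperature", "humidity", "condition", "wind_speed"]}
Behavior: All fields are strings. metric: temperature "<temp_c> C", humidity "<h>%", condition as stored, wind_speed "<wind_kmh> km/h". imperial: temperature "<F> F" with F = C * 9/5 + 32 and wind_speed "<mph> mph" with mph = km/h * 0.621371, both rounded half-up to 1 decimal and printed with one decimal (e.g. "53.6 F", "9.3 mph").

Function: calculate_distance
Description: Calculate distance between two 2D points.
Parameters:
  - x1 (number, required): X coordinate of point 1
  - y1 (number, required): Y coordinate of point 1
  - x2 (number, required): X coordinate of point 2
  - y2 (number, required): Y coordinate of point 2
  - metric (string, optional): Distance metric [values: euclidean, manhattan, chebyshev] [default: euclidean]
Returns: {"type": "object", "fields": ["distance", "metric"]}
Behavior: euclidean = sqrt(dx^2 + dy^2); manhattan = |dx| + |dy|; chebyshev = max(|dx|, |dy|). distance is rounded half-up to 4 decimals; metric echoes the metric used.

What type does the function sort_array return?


The sort_array spec declares Returns: {"type": "object", "fields": ["sorted", "total_elements"]}
Type:
object


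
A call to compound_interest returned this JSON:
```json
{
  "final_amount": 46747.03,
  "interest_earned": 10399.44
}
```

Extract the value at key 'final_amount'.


46747.03


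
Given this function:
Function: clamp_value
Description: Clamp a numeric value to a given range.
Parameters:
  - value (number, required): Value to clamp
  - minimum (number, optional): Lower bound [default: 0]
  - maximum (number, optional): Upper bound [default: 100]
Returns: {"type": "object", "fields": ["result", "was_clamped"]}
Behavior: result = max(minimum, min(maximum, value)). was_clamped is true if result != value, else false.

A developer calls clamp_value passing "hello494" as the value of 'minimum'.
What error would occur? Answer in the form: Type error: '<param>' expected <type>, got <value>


Spec: 'minimum' is declared as number; "hello494" is a string.
Type error: 'minimum' expected number, got "hello494"
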